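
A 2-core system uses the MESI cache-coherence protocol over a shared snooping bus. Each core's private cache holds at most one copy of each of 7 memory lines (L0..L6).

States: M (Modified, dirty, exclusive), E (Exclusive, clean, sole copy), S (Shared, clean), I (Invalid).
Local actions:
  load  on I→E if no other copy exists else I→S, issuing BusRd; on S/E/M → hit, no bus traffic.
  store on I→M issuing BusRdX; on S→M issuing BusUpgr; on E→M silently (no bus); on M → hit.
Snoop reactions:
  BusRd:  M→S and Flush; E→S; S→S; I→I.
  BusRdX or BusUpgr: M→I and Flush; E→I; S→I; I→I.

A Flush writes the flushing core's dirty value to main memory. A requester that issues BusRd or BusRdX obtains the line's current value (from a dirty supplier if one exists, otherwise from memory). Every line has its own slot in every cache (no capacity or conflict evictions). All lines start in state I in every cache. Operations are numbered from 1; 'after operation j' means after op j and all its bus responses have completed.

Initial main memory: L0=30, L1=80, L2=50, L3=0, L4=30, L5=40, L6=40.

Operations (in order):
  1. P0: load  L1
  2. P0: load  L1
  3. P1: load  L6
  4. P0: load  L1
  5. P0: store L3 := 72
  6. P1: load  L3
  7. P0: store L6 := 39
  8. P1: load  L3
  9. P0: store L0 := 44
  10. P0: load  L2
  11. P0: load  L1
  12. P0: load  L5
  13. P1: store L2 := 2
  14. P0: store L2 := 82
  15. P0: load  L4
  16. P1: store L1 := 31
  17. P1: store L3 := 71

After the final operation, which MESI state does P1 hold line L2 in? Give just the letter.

state = I

[1] P0: load  L1 | P0:E(80), P1:I | bus: BusRd
[2] P0: load  L1 | P0:E(80), P1:I | bus: none
[3] P1: load  L6 | P0:I, P1:E(40) | bus: BusRd
[4] P0: load  L1 | P0:E(80), P1:I | bus: none
[5] P0: store L3 := 72 | P0:M(72), P1:I | bus: BusRdX
[6] P1: load  L3 | P0:S(72), P1:S(72) | bus: BusRd,Flush
[7] P0: store L6 := 39 | P0:M(39), P1:I | bus: BusRdX
[8] P1: load  L3 | P0:S(72), P1:S(72) | bus: none
[9] P0: store L0 := 44 | P0:M(44), P1:I | bus: BusRdX
[10] P0: load  L2 | P0:E(50), P1:I | bus: BusRd
[11] P0: load  L1 | P0:E(80), P1:I | bus: none
[12] P0: load  L5 | P0:E(40), P1:I | bus: BusRd
[13] P1: store L2 := 2 | P0:I, P1:M(2) | bus: BusRdX
[14] P0: store L2 := 82 | P0:M(82), P1:I | bus: BusRdX,Flush
[15] P0: load  L4 | P0:E(30), P1:I | bus: BusRd
[16] P1: store L1 := 31 | P0:I, P1:M(31) | bus: BusRdX
[17] P1: store L3 := 71 | P0:I, P1:M(71) | bus: BusUpgr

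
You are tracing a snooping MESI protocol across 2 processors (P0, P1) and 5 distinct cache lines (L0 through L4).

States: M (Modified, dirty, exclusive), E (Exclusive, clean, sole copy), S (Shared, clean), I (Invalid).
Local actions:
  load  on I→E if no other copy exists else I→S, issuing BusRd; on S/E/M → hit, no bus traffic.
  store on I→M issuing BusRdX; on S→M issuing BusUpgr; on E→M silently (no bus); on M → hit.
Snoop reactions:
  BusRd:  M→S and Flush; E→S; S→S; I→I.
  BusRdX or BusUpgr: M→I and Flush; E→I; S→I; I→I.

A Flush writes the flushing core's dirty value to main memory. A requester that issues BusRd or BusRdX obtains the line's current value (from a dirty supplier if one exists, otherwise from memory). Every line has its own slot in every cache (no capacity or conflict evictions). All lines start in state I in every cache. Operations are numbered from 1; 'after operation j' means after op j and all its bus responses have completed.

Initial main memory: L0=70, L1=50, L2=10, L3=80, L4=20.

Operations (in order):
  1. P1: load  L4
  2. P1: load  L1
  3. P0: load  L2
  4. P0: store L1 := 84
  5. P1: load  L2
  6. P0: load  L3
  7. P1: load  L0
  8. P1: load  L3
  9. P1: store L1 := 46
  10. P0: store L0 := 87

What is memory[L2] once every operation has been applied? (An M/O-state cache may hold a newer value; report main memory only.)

memory[L2] = 10

  op1 P1: load  L4 → I/E on L4; bus BusRd; mem=20
  op2 P1: load  L1 → I/E on L1; bus BusRd; mem=50
  op3 P0: load  L2 → E/I on L2; bus BusRd; mem=10
  op4 P0: store L1 := 84 → M/I on L1; bus BusRdX; mem=50
  op5 P1: load  L2 → S/S on L2; bus BusRd; mem=10
  op6 P0: load  L3 → E/I on L3; bus BusRd; mem=80
  op7 P1: load  L0 → I/E on L0; bus BusRd; mem=70
  op8 P1: load  L3 → S/S on L3; bus BusRd; mem=80
  op9 P1: store L1 := 46 → I/M on L1; bus BusRdX Flush; mem=84
  op10 P0: store L0 := 87 → M/I on L0; bus BusRdX; mem=70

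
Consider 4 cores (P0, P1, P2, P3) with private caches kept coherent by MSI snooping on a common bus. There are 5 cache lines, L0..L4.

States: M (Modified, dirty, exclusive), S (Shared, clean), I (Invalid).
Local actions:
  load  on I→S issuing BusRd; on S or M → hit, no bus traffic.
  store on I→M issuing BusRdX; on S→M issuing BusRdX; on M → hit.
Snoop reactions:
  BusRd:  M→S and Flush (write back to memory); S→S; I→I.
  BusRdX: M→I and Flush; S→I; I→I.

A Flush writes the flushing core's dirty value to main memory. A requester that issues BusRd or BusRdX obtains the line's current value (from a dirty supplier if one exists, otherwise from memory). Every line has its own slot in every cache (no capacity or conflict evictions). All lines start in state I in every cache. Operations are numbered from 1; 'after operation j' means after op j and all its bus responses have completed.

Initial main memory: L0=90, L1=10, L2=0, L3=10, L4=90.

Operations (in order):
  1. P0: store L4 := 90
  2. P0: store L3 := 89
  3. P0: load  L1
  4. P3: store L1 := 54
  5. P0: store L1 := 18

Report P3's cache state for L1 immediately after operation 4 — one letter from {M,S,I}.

state = M

step 1: P0: store L4 := 90  ⟶  MIII  (L4)  txn=BusRdX  M[L4]=90
step 2: P0: store L3 := 89  ⟶  MIII  (L3)  txn=BusRdX  M[L3]=10
step 3: P0: load  L1  ⟶  SIII  (L1)  txn=BusRd  M[L1]=10
step 4: P3: store L1 := 54  ⟶  IIIM  (L1)  txn=BusRdX  M[L1]=10
step 5: P0: store L1 := 18  ⟶  MIII  (L1)  txn=BusRdX+Flush  M[L1]=54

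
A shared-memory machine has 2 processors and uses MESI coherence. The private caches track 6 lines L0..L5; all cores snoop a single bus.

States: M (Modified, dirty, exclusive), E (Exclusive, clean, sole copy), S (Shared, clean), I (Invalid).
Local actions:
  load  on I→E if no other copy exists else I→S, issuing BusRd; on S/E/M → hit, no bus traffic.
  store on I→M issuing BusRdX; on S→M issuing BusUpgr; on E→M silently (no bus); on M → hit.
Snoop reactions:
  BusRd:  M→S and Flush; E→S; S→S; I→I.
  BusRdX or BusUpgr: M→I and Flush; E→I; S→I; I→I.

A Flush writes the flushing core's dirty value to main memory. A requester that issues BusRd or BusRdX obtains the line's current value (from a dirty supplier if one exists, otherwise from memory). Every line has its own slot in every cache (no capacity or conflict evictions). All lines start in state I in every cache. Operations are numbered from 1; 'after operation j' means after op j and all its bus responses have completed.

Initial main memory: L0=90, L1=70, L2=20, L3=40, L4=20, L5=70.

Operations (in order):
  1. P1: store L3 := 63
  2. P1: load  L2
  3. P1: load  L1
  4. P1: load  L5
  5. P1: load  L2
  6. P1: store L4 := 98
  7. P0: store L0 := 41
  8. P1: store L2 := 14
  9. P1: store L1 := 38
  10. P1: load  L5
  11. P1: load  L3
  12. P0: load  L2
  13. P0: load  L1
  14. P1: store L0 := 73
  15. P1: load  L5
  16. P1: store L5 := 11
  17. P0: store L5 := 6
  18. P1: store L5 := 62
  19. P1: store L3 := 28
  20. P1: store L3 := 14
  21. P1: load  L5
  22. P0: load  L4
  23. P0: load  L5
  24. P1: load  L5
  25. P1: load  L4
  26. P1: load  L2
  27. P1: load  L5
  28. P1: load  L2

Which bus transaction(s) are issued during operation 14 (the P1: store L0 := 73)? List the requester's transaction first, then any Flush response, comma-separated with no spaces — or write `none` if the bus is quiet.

bus = BusRdX,Flush

[1] P1: store L3 := 63 | P0:I, P1:M(63) | bus: BusRdX
[2] P1: load  L2 | P0:I, P1:E(20) | bus: BusRd
[3] P1: load  L1 | P0:I, P1:E(70) | bus: BusRd
[4] P1: load  L5 | P0:I, P1:E(70) | bus: BusRd
[5] P1: load  L2 | P0:I, P1:E(20) | bus: none
[6] P1: store L4 := 98 | P0:I, P1:M(98) | bus: BusRdX
[7] P0: store L0 := 41 | P0:M(41), P1:I | bus: BusRdX
[8] P1: store L2 := 14 | P0:I, P1:M(14) | bus: none
[9] P1: store L1 := 38 | P0:I, P1:M(38) | bus: none
[10] P1: load  L5 | P0:I, P1:E(70) | bus: none
[11] P1: load  L3 | P0:I, P1:M(63) | bus: none
[12] P0: load  L2 | P0:S(14), P1:S(14) | bus: BusRd,Flush
[13] P0: load  L1 | P0:S(38), P1:S(38) | bus: BusRd,Flush
[14] P1: store L0 := 73 | P0:I, P1:M(73) | bus: BusRdX,Flush
[15] P1: load  L5 | P0:I, P1:E(70) | bus: none
[16] P1: store L5 := 11 | P0:I, P1:M(11) | bus: none
[17] P0: store L5 := 6 | P0:M(6), P1:I | bus: BusRdX,Flush
[18] P1: store L5 := 62 | P0:I, P1:M(62) | bus: BusRdX,Flush
[19] P1: store L3 := 28 | P0:I, P1:M(28) | bus: none
[20] P1: store L3 := 14 | P0:I, P1:M(14) | bus: none
[21] P1: load  L5 | P0:I, P1:M(62) | bus: none
[22] P0: load  L4 | P0:S(98), P1:S(98) | bus: BusRd,Flush
[23] P0: load  L5 | P0:S(62), P1:S(62) | bus: BusRd,Flush
[24] P1: load  L5 | P0:S(62), P1:S(62) | bus: none
[25] P1: load  L4 | P0:S(98), P1:S(98) | bus: none
[26] P1: load  L2 | P0:S(14), P1:S(14) | bus: none
[27] P1: load  L5 | P0:S(62), P1:S(62) | bus: none
[28] P1: load  L2 | P0:S(14), P1:S(14) | bus: none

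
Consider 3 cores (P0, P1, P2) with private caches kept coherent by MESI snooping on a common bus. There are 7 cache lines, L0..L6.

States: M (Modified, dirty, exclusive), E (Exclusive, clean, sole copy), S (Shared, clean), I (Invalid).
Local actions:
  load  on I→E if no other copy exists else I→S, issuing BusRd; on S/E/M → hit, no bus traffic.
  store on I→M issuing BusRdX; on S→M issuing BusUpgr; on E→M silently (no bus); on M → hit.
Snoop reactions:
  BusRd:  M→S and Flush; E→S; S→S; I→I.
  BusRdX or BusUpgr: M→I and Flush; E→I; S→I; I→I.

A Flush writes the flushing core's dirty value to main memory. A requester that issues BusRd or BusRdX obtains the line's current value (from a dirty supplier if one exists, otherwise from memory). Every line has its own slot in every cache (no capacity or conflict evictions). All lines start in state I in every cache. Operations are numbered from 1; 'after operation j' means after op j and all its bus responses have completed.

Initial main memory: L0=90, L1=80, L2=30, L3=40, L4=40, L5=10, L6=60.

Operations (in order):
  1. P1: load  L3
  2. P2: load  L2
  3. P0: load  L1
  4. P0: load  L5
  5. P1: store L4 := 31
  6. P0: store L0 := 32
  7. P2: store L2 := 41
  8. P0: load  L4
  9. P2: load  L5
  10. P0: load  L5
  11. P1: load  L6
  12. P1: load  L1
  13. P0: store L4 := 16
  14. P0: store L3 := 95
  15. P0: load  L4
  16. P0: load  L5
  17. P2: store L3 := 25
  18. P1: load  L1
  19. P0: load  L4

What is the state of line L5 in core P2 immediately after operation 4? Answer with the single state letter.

state = I

  op1 P1: load  L3 → I/E/I on L3; bus BusRd; mem=40
  op2 P2: load  L2 → I/I/E on L2; bus BusRd; mem=30
  op3 P0: load  L1 → E/I/I on L1; bus BusRd; mem=80
  op4 P0: load  L5 → E/I/I on L5; bus BusRd; mem=10
  op5 P1: store L4 := 31 → I/M/I on L4; bus BusRdX; mem=40
  op6 P0: store L0 := 32 → M/I/I on L0; bus BusRdX; mem=90
  op7 P2: store L2 := 41 → I/I/M on L2; bus (none); mem=30
  op8 P0: load  L4 → S/S/I on L4; bus BusRd Flush; mem=31
  op9 P2: load  L5 → S/I/S on L5; bus BusRd; mem=10
  op10 P0: load  L5 → S/I/S on L5; bus (none); mem=10
  op11 P1: load  L6 → I/E/I on L6; bus BusRd; mem=60
  op12 P1: load  L1 → S/S/I on L1; bus BusRd; mem=80
  op13 P0: store L4 := 16 → M/I/I on L4; bus BusUpgr; mem=31
  op14 P0: store L3 := 95 → M/I/I on L3; bus BusRdX; mem=40
  op15 P0: load  L4 → M/I/I on L4; bus (none); mem=31
  op16 P0: load  L5 → S/I/S on L5; bus (none); mem=10
  op17 P2: store L3 := 25 → I/I/M on L3; bus BusRdX Flush; mem=95
  op18 P1: load  L1 → S/S/I on L1; bus (none); mem=80
  op19 P0: load  L4 → M/I/I on L4; bus (none); mem=31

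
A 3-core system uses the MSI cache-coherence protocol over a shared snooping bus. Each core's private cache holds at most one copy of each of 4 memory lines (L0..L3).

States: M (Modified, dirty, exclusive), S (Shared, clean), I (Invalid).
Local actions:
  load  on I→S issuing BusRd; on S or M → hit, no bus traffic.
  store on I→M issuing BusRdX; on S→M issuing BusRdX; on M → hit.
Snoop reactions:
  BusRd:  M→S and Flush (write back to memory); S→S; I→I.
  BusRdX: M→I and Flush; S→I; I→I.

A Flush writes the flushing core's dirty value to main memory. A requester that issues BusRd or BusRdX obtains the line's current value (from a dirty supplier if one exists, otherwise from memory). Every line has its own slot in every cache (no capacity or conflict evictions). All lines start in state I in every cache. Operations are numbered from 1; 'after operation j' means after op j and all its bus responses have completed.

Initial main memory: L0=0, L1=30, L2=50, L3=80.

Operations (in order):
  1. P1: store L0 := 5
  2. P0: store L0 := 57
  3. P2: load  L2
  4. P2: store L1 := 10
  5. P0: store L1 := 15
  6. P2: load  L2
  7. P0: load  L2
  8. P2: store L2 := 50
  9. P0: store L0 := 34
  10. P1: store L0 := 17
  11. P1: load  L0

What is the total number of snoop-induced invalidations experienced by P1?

[1] P1: store L0 := 5 | P0:I, P1:M(5), P2:I | bus: BusRdX
[2] P0: store L0 := 57 | P0:M(57), P1:I, P2:I | bus: BusRdX,Flush
[3] P2: load  L2 | P0:I, P1:I, P2:S(50) | bus: BusRd
[4] P2: store L1 := 10 | P0:I, P1:I, P2:M(10) | bus: BusRdX
[5] P0: store L1 := 15 | P0:M(15), P1:I, P2:I | bus: BusRdX,Flush
[6] P2: load  L2 | P0:I, P1:I, P2:S(50) | bus: none
[7] P0: load  L2 | P0:S(50), P1:I, P2:S(50) | bus: BusRd
[8] P2: store L2 := 50 | P0:I, P1:I, P2:M(50) | bus: BusRdX
[9] P0: store L0 := 34 | P0:M(34), P1:I, P2:I | bus: none
[10] P1: store L0 := 17 | P0:I, P1:M(17), P2:I | bus: BusRdX,Flush
[11] P1: load  L0 | P0:I, P1:M(17), P2:I | bus: none

invalidations = 1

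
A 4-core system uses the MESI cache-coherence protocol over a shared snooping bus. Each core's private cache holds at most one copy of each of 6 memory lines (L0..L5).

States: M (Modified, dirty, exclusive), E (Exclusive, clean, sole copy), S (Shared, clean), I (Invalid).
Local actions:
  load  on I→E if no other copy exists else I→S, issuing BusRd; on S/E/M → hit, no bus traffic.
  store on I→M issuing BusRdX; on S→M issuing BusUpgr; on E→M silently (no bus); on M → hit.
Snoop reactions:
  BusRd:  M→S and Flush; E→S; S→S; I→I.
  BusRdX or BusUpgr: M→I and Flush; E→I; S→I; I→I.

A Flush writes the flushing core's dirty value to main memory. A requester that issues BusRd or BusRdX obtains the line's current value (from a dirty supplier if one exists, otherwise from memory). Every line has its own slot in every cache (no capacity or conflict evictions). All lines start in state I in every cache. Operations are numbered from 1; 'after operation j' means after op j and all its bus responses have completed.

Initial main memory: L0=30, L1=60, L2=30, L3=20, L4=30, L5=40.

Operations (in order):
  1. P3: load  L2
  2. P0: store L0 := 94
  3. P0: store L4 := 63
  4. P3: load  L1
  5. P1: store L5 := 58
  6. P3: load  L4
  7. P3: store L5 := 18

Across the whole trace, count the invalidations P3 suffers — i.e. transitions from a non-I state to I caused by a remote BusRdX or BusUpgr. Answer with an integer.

invalidations = 0

[1] P3: load  L2 | P0:I, P1:I, P2:I, P3:E(30) | bus: BusRd
[2] P0: store L0 := 94 | P0:M(94), P1:I, P2:I, P3:I | bus: BusRdX
[3] P0: store L4 := 63 | P0:M(63), P1:I, P2:I, P3:I | bus: BusRdX
[4] P3: load  L1 | P0:I, P1:I, P2:I, P3:E(60) | bus: BusRd
[5] P1: store L5 := 58 | P0:I, P1:M(58), P2:I, P3:I | bus: BusRdX
[6] P3: load  L4 | P0:S(63), P1:I, P2:I, P3:S(63) | bus: BusRd,Flush
[7] P3: store L5 := 18 | P0:I, P1:I, P2:I, P3:M(18) | bus: BusRdX,Flush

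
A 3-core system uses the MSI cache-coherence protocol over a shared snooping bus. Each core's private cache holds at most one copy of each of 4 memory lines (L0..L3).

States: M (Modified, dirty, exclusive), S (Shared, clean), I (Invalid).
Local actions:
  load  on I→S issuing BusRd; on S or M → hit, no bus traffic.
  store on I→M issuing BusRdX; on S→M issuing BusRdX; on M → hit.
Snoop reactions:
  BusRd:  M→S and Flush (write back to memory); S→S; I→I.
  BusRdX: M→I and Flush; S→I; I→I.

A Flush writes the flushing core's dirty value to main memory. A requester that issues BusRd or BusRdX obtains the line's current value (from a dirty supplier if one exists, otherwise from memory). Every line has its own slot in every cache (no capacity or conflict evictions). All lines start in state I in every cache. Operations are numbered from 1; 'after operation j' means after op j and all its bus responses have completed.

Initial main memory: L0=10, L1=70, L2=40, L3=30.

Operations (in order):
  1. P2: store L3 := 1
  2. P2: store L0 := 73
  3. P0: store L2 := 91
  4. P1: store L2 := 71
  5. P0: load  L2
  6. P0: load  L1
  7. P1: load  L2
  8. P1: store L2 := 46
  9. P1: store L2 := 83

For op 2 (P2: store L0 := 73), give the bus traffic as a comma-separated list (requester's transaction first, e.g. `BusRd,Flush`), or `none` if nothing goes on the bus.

  op1 P2: store L3 := 1 → I/I/M on L3; bus BusRdX; mem=30
  op2 P2: store L0 := 73 → I/I/M on L0; bus BusRdX; mem=10
  op3 P0: store L2 := 91 → M/I/I on L2; bus BusRdX; mem=40
  op4 P1: store L2 := 71 → I/M/I on L2; bus BusRdX Flush; mem=91
  op5 P0: load  L2 → S/S/I on L2; bus BusRd Flush; mem=71
  op6 P0: load  L1 → S/I/I on L1; bus BusRd; mem=70
  op7 P1: load  L2 → S/S/I on L2; bus (none); mem=71
  op8 P1: store L2 := 46 → I/M/I on L2; bus BusRdX; mem=71
  op9 P1: store L2 := 83 → I/M/I on L2; bus (none); mem=71

bus = BusRdX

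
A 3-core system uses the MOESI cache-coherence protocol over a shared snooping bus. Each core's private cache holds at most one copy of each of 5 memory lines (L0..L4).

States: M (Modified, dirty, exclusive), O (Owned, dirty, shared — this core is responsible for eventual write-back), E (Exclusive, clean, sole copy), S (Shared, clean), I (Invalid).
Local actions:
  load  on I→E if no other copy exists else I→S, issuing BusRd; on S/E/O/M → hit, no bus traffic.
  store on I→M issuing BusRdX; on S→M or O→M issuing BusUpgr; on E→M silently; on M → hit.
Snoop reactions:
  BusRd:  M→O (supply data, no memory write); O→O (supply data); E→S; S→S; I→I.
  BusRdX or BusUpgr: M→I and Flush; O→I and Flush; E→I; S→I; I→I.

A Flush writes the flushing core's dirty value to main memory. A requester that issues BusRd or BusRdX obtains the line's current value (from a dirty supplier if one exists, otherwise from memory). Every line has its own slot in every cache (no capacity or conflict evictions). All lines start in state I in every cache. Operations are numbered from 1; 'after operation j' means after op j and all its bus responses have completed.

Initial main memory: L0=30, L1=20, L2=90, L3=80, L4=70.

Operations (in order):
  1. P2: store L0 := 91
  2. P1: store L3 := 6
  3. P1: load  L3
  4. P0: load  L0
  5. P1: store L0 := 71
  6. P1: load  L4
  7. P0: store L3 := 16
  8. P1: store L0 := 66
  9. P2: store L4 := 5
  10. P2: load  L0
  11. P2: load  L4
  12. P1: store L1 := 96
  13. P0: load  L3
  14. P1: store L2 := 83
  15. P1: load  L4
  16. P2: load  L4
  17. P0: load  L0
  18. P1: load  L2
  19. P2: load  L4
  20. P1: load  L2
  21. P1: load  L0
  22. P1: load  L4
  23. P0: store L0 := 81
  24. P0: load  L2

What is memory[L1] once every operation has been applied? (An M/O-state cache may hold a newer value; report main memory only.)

[1] P2: store L0 := 91 | P0:I, P1:I, P2:M(91) | bus: BusRdX
[2] P1: store L3 := 6 | P0:I, P1:M(6), P2:I | bus: BusRdX
[3] P1: load  L3 | P0:I, P1:M(6), P2:I | bus: none
[4] P0: load  L0 | P0:S(91), P1:I, P2:O(91) | bus: BusRd
[5] P1: store L0 := 71 | P0:I, P1:M(71), P2:I | bus: BusRdX,Flush
[6] P1: load  L4 | P0:I, P1:E(70), P2:I | bus: BusRd
[7] P0: store L3 := 16 | P0:M(16), P1:I, P2:I | bus: BusRdX,Flush
[8] P1: store L0 := 66 | P0:I, P1:M(66), P2:I | bus: none
[9] P2: store L4 := 5 | P0:I, P1:I, P2:M(5) | bus: BusRdX
[10] P2: load  L0 | P0:I, P1:O(66), P2:S(66) | bus: BusRd
[11] P2: load  L4 | P0:I, P1:I, P2:M(5) | bus: none
[12] P1: store L1 := 96 | P0:I, P1:M(96), P2:I | bus: BusRdX
[13] P0: load  L3 | P0:M(16), P1:I, P2:I | bus: none
[14] P1: store L2 := 83 | P0:I, P1:M(83), P2:I | bus: BusRdX
[15] P1: load  L4 | P0:I, P1:S(5), P2:O(5) | bus: BusRd
[16] P2: load  L4 | P0:I, P1:S(5), P2:O(5) | bus: none
[17] P0: load  L0 | P0:S(66), P1:O(66), P2:S(66) | bus: BusRd
[18] P1: load  L2 | P0:I, P1:M(83), P2:I | bus: none
[19] P2: load  L4 | P0:I, P1:S(5), P2:O(5) | bus: none
[20] P1: load  L2 | P0:I, P1:M(83), P2:I | bus: none
[21] P1: load  L0 | P0:S(66), P1:O(66), P2:S(66) | bus: none
[22] P1: load  L4 | P0:I, P1:S(5), P2:O(5) | bus: none
[23] P0: store L0 := 81 | P0:M(81), P1:I, P2:I | bus: BusUpgr,Flush
[24] P0: load  L2 | P0:S(83), P1:O(83), P2:I | bus: BusRd

memory[L1] = 20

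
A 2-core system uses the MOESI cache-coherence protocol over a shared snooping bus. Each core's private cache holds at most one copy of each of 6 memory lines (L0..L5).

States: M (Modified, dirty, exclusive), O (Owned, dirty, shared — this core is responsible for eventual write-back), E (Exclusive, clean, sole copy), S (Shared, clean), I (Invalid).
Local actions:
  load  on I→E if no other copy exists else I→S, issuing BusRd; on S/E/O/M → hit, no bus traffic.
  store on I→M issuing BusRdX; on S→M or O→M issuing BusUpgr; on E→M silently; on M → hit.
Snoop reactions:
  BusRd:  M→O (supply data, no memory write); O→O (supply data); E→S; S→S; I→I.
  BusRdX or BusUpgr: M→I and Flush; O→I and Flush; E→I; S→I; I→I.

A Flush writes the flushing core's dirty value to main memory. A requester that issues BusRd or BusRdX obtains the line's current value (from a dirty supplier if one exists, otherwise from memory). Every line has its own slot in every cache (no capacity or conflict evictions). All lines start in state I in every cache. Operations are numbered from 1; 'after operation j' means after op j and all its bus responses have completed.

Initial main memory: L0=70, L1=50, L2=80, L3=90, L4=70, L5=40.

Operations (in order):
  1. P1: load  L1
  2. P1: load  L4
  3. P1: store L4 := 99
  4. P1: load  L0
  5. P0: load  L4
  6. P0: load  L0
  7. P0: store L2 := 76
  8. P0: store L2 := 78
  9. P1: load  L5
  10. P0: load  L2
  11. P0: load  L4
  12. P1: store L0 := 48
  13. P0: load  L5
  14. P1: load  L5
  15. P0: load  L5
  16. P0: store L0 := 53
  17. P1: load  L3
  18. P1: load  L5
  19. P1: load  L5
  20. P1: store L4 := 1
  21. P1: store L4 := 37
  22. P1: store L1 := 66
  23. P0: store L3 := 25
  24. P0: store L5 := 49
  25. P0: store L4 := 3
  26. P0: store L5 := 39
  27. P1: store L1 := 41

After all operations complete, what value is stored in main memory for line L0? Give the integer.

step 1: P1: load  L1  ⟶  IE  (L1)  txn=BusRd  M[L1]=50
step 2: P1: load  L4  ⟶  IE  (L4)  txn=BusRd  M[L4]=70
step 3: P1: store L4 := 99  ⟶  IM  (L4)  txn=∅  M[L4]=70
step 4: P1: load  L0  ⟶  IE  (L0)  txn=BusRd  M[L0]=70
step 5: P0: load  L4  ⟶  SO  (L4)  txn=BusRd  M[L4]=70
step 6: P0: load  L0  ⟶  SS  (L0)  txn=BusRd  M[L0]=70
step 7: P0: store L2 := 76  ⟶  MI  (L2)  txn=BusRdX  M[L2]=80
step 8: P0: store L2 := 78  ⟶  MI  (L2)  txn=∅  M[L2]=80
step 9: P1: load  L5  ⟶  IE  (L5)  txn=BusRd  M[L5]=40
step 10: P0: load  L2  ⟶  MI  (L2)  txn=∅  M[L2]=80
step 11: P0: load  L4  ⟶  SO  (L4)  txn=∅  M[L4]=70
step 12: P1: store L0 := 48  ⟶  IM  (L0)  txn=BusUpgr  M[L0]=70
step 13: P0: load  L5  ⟶  SS  (L5)  txn=BusRd  M[L5]=40
step 14: P1: load  L5  ⟶  SS  (L5)  txn=∅  M[L5]=40
step 15: P0: load  L5  ⟶  SS  (L5)  txn=∅  M[L5]=40
step 16: P0: store L0 := 53  ⟶  MI  (L0)  txn=BusRdX+Flush  M[L0]=48
step 17: P1: load  L3  ⟶  IE  (L3)  txn=BusRd  M[L3]=90
step 18: P1: load  L5  ⟶  SS  (L5)  txn=∅  M[L5]=40
step 19: P1: load  L5  ⟶  SS  (L5)  txn=∅  M[L5]=40
step 20: P1: store L4 := 1  ⟶  IM  (L4)  txn=BusUpgr  M[L4]=70
step 21: P1: store L4 := 37  ⟶  IM  (L4)  txn=∅  M[L4]=70
step 22: P1: store L1 := 66  ⟶  IM  (L1)  txn=∅  M[L1]=50
step 23: P0: store L3 := 25  ⟶  MI  (L3)  txn=BusRdX  M[L3]=90
step 24: P0: store L5 := 49  ⟶  MI  (L5)  txn=BusUpgr  M[L5]=40
step 25: P0: store L4 := 3  ⟶  MI  (L4)  txn=BusRdX+Flush  M[L4]=37
step 26: P0: store L5 := 39  ⟶  MI  (L5)  txn=∅  M[L5]=40
step 27: P1: store L1 := 41  ⟶  IM  (L1)  txn=∅  M[L1]=50

memory[L0] = 48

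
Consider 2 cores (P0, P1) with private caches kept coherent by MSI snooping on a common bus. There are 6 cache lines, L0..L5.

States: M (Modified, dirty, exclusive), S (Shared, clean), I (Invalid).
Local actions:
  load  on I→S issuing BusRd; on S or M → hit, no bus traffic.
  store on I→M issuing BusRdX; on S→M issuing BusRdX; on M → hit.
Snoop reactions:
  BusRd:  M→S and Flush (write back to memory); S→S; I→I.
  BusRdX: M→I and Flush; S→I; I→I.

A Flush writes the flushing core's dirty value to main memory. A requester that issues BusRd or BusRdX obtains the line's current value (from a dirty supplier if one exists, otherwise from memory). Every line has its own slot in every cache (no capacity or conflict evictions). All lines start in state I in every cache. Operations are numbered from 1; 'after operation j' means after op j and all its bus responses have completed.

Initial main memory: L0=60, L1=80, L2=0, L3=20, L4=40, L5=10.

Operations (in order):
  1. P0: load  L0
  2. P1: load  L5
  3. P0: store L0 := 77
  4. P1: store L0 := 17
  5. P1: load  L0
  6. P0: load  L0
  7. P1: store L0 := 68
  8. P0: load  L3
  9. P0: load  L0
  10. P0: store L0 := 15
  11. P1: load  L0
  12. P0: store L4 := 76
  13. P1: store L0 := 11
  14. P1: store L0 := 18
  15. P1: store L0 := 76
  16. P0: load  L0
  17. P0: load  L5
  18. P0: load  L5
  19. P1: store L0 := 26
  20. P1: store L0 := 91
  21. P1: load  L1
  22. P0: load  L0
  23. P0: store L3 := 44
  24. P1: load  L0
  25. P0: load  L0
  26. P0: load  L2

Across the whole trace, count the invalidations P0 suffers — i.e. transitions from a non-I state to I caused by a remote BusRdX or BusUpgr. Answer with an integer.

[1] P0: load  L0 | P0:S(60), P1:I | bus: BusRd
[2] P1: load  L5 | P0:I, P1:S(10) | bus: BusRd
[3] P0: store L0 := 77 | P0:M(77), P1:I | bus: BusRdX
[4] P1: store L0 := 17 | P0:I, P1:M(17) | bus: BusRdX,Flush
[5] P1: load  L0 | P0:I, P1:M(17) | bus: none
[6] P0: load  L0 | P0:S(17), P1:S(17) | bus: BusRd,Flush
[7] P1: store L0 := 68 | P0:I, P1:M(68) | bus: BusRdX
[8] P0: load  L3 | P0:S(20), P1:I | bus: BusRd
[9] P0: load  L0 | P0:S(68), P1:S(68) | bus: BusRd,Flush
[10] P0: store L0 := 15 | P0:M(15), P1:I | bus: BusRdX
[11] P1: load  L0 | P0:S(15), P1:S(15) | bus: BusRd,Flush
[12] P0: store L4 := 76 | P0:M(76), P1:I | bus: BusRdX
[13] P1: store L0 := 11 | P0:I, P1:M(11) | bus: BusRdX
[14] P1: store L0 := 18 | P0:I, P1:M(18) | bus: none
[15] P1: store L0 := 76 | P0:I, P1:M(76) | bus: none
[16] P0: load  L0 | P0:S(76), P1:S(76) | bus: BusRd,Flush
[17] P0: load  L5 | P0:S(10), P1:S(10) | bus: BusRd
[18] P0: load  L5 | P0:S(10), P1:S(10) | bus: none
[19] P1: store L0 := 26 | P0:I, P1:M(26) | bus: BusRdX
[20] P1: store L0 := 91 | P0:I, P1:M(91) | bus: none
[21] P1: load  L1 | P0:I, P1:S(80) | bus: BusRd
[22] P0: load  L0 | P0:S(91), P1:S(91) | bus: BusRd,Flush
[23] P0: store L3 := 44 | P0:M(44), P1:I | bus: BusRdX
[24] P1: load  L0 | P0:S(91), P1:S(91) | bus: none
[25] P0: load  L0 | P0:S(91), P1:S(91) | bus: none
[26] P0: load  L2 | P0:S(0), P1:I | bus: BusRd

invalidations = 4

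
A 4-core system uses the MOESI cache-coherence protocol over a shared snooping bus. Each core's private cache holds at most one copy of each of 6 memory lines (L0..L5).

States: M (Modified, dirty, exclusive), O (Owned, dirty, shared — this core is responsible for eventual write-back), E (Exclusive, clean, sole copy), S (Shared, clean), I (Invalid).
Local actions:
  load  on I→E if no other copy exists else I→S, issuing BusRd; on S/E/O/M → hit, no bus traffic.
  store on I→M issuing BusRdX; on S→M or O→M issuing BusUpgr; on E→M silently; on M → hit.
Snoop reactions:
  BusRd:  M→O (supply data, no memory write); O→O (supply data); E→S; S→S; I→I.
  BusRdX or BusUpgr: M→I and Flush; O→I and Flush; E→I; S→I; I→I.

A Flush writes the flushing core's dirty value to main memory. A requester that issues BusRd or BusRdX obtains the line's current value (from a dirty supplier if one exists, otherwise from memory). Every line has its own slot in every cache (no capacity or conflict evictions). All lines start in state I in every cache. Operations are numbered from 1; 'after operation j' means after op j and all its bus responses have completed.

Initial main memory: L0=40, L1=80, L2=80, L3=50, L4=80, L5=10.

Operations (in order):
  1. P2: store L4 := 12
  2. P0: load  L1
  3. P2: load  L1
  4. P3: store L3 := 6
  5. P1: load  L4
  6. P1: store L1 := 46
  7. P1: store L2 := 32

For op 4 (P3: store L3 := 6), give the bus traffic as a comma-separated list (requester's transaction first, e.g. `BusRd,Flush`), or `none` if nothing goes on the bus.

  op1 P2: store L4 := 12 → I/I/M/I on L4; bus BusRdX; mem=80
  op2 P0: load  L1 → E/I/I/I on L1; bus BusRd; mem=80
  op3 P2: load  L1 → S/I/S/I on L1; bus BusRd; mem=80
  op4 P3: store L3 := 6 → I/I/I/M on L3; bus BusRdX; mem=50
  op5 P1: load  L4 → I/S/O/I on L4; bus BusRd; mem=80
  op6 P1: store L1 := 46 → I/M/I/I on L1; bus BusRdX; mem=80
  op7 P1: store L2 := 32 → I/M/I/I on L2; bus BusRdX; mem=80

bus = BusRdX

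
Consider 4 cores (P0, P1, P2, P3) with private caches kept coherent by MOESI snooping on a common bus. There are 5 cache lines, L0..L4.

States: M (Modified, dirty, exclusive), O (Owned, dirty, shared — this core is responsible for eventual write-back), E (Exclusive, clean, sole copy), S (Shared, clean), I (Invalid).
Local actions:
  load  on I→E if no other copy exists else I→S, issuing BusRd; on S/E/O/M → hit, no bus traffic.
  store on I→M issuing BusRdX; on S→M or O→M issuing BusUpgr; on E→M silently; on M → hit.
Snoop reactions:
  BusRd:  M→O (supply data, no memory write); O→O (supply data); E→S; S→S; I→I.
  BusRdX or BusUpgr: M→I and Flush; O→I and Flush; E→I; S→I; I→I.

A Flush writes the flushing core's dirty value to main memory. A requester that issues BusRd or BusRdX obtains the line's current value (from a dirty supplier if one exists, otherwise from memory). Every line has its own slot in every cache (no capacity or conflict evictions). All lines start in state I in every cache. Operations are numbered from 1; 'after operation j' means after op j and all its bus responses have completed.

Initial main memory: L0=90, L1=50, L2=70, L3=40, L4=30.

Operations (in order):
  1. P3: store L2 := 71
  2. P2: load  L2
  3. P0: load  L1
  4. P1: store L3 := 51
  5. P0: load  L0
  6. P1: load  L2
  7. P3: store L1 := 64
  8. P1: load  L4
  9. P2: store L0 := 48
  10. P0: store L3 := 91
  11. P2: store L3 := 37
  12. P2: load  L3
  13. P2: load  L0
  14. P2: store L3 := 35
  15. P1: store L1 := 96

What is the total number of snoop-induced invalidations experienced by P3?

invalidations = 1

step 1: P3: store L2 := 71  ⟶  IIIM  (L2)  txn=BusRdX  M[L2]=70
step 2: P2: load  L2  ⟶  IISO  (L2)  txn=BusRd  M[L2]=70
step 3: P0: load  L1  ⟶  EIII  (L1)  txn=BusRd  M[L1]=50
step 4: P1: store L3 := 51  ⟶  IMII  (L3)  txn=BusRdX  M[L3]=40
step 5: P0: load  L0  ⟶  EIII  (L0)  txn=BusRd  M[L0]=90
step 6: P1: load  L2  ⟶  ISSO  (L2)  txn=BusRd  M[L2]=70
step 7: P3: store L1 := 64  ⟶  IIIM  (L1)  txn=BusRdX  M[L1]=50
step 8: P1: load  L4  ⟶  IEII  (L4)  txn=BusRd  M[L4]=30
step 9: P2: store L0 := 48  ⟶  IIMI  (L0)  txn=BusRdX  M[L0]=90
step 10: P0: store L3 := 91  ⟶  MIII  (L3)  txn=BusRdX+Flush  M[L3]=51
step 11: P2: store L3 := 37  ⟶  IIMI  (L3)  txn=BusRdX+Flush  M[L3]=91
step 12: P2: load  L3  ⟶  IIMI  (L3)  txn=∅  M[L3]=91
step 13: P2: load  L0  ⟶  IIMI  (L0)  txn=∅  M[L0]=90
step 14: P2: store L3 := 35  ⟶  IIMI  (L3)  txn=∅  M[L3]=91
step 15: P1: store L1 := 96  ⟶  IMII  (L1)  txn=BusRdX+Flush  M[L1]=64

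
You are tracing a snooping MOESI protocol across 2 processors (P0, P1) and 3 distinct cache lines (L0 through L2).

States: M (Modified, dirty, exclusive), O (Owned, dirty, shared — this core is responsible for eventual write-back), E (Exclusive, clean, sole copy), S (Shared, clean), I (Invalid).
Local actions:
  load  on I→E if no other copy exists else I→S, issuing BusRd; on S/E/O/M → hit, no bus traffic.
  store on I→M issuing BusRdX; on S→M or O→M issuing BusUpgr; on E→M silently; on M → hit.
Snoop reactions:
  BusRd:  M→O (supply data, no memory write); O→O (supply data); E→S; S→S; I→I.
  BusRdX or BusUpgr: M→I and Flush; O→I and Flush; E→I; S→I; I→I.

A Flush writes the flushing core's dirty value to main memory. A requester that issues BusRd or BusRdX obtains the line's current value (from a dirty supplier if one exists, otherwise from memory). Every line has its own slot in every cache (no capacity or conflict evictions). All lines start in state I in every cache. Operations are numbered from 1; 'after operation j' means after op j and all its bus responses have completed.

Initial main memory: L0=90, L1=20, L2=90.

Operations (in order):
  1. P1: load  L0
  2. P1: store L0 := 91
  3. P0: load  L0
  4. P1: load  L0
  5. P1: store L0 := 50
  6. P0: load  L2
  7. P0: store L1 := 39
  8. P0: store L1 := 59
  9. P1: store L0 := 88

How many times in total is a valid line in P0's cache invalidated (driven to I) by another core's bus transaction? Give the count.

invalidations = 1

  op1 P1: load  L0 → I/E on L0; bus BusRd; mem=90
  op2 P1: store L0 := 91 → I/M on L0; bus (none); mem=90
  op3 P0: load  L0 → S/O on L0; bus BusRd; mem=90
  op4 P1: load  L0 → S/O on L0; bus (none); mem=90
  op5 P1: store L0 := 50 → I/M on L0; bus BusUpgr; mem=90
  op6 P0: load  L2 → E/I on L2; bus BusRd; mem=90
  op7 P0: store L1 := 39 → M/I on L1; bus BusRdX; mem=20
  op8 P0: store L1 := 59 → M/I on L1; bus (none); mem=20
  op9 P1: store L0 := 88 → I/M on L0; bus (none); mem=90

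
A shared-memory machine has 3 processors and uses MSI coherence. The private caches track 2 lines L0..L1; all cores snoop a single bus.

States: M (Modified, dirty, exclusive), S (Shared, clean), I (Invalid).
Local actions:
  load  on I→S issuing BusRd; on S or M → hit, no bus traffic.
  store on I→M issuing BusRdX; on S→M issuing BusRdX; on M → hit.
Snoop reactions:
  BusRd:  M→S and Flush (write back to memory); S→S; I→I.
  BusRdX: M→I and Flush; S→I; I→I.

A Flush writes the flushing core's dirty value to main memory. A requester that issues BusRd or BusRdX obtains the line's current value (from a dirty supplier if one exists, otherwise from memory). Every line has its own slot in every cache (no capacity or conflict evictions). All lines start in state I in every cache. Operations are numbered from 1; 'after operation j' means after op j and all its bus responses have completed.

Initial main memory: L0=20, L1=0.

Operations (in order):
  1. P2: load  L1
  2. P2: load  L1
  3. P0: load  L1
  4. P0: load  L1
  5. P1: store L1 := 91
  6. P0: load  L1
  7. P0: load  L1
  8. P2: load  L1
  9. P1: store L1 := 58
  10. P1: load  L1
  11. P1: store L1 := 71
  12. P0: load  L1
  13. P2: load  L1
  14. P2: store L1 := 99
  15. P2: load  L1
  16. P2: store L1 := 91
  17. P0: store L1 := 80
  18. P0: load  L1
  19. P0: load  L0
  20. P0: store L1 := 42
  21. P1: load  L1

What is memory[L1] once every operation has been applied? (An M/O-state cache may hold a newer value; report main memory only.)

memory[L1] = 42

  op1 P2: load  L1 → I/I/S on L1; bus BusRd; mem=0
  op2 P2: load  L1 → I/I/S on L1; bus (none); mem=0
  op3 P0: load  L1 → S/I/S on L1; bus BusRd; mem=0
  op4 P0: load  L1 → S/I/S on L1; bus (none); mem=0
  op5 P1: store L1 := 91 → I/M/I on L1; bus BusRdX; mem=0
  op6 P0: load  L1 → S/S/I on L1; bus BusRd Flush; mem=91
  op7 P0: load  L1 → S/S/I on L1; bus (none); mem=91
  op8 P2: load  L1 → S/S/S on L1; bus BusRd; mem=91
  op9 P1: store L1 := 58 → I/M/I on L1; bus BusRdX; mem=91
  op10 P1: load  L1 → I/M/I on L1; bus (none); mem=91
  op11 P1: store L1 := 71 → I/M/I on L1; bus (none); mem=91
  op12 P0: load  L1 → S/S/I on L1; bus BusRd Flush; mem=71
  op13 P2: load  L1 → S/S/S on L1; bus BusRd; mem=71
  op14 P2: store L1 := 99 → I/I/M on L1; bus BusRdX; mem=71
  op15 P2: load  L1 → I/I/M on L1; bus (none); mem=71
  op16 P2: store L1 := 91 → I/I/M on L1; bus (none); mem=71
  op17 P0: store L1 := 80 → M/I/I on L1; bus BusRdX Flush; mem=91
  op18 P0: load  L1 → M/I/I on L1; bus (none); mem=91
  op19 P0: load  L0 → S/I/I on L0; bus BusRd; mem=20
  op20 P0: store L1 := 42 → M/I/I on L1; bus (none); mem=91
  op21 P1: load  L1 → S/S/I on L1; bus BusRd Flush; mem=42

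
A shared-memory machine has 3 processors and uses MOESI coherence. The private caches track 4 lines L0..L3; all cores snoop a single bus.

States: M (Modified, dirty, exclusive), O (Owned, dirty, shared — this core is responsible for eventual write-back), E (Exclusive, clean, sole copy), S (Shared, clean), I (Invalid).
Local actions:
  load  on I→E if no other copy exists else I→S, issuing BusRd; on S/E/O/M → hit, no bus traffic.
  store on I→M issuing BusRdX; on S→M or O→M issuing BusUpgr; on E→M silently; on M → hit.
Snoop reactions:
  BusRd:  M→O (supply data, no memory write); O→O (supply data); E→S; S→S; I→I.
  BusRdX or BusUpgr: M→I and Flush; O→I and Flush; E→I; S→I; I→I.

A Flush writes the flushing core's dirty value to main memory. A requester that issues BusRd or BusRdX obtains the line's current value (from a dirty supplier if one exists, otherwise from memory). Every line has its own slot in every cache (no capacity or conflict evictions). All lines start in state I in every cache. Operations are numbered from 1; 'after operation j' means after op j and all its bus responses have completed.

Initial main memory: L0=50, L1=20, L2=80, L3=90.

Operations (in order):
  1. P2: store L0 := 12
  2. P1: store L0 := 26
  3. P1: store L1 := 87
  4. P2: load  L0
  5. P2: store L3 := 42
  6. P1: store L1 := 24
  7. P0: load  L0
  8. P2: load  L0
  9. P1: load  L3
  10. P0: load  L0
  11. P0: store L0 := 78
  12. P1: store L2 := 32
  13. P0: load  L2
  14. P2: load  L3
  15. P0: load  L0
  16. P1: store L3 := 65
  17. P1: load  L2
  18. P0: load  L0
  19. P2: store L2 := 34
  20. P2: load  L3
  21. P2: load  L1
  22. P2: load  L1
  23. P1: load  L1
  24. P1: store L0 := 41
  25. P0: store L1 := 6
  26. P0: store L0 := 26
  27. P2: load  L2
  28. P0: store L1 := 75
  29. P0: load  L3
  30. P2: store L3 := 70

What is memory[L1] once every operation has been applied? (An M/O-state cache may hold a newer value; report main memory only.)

  op1 P2: store L0 := 12 → I/I/M on L0; bus BusRdX; mem=50
  op2 P1: store L0 := 26 → I/M/I on L0; bus BusRdX Flush; mem=12
  op3 P1: store L1 := 87 → I/M/I on L1; bus BusRdX; mem=20
  op4 P2: load  L0 → I/O/S on L0; bus BusRd; mem=12
  op5 P2: store L3 := 42 → I/I/M on L3; bus BusRdX; mem=90
  op6 P1: store L1 := 24 → I/M/I on L1; bus (none); mem=20
  op7 P0: load  L0 → S/O/S on L0; bus BusRd; mem=12
  op8 P2: load  L0 → S/O/S on L0; bus (none); mem=12
  op9 P1: load  L3 → I/S/O on L3; bus BusRd; mem=90
  op10 P0: load  L0 → S/O/S on L0; bus (none); mem=12
  op11 P0: store L0 := 78 → M/I/I on L0; bus BusUpgr Flush; mem=26
  op12 P1: store L2 := 32 → I/M/I on L2; bus BusRdX; mem=80
  op13 P0: load  L2 → S/O/I on L2; bus BusRd; mem=80
  op14 P2: load  L3 → I/S/O on L3; bus (none); mem=90
  op15 P0: load  L0 → M/I/I on L0; bus (none); mem=26
  op16 P1: store L3 := 65 → I/M/I on L3; bus BusUpgr Flush; mem=42
  op17 P1: load  L2 → S/O/I on L2; bus (none); mem=80
  op18 P0: load  L0 → M/I/I on L0; bus (none); mem=26
  op19 P2: store L2 := 34 → I/I/M on L2; bus BusRdX Flush; mem=32
  op20 P2: load  L3 → I/O/S on L3; bus BusRd; mem=42
  op21 P2: load  L1 → I/O/S on L1; bus BusRd; mem=20
  op22 P2: load  L1 → I/O/S on L1; bus (none); mem=20
  op23 P1: load  L1 → I/O/S on L1; bus (none); mem=20
  op24 P1: store L0 := 41 → I/M/I on L0; bus BusRdX Flush; mem=78
  op25 P0: store L1 := 6 → M/I/I on L1; bus BusRdX Flush; mem=24
  op26 P0: store L0 := 26 → M/I/I on L0; bus BusRdX Flush; mem=41
  op27 P2: load  L2 → I/I/M on L2; bus (none); mem=32
  op28 P0: store L1 := 75 → M/I/I on L1; bus (none); mem=24
  op29 P0: load  L3 → S/O/S on L3; bus BusRd; mem=42
  op30 P2: store L3 := 70 → I/I/M on L3; bus BusUpgr Flush; mem=65

memory[L1] = 24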